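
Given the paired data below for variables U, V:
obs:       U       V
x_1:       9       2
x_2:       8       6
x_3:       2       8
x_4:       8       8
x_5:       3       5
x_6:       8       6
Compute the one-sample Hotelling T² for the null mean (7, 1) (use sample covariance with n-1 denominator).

Step 1 — sample mean vector:
  mean(U) = (9 + 8 + 2 + 8 + 3 + 8) / 6 = 38/6 = 6.3333
  mean(V) = (2 + 6 + 8 + 8 + 5 + 6) / 6 = 35/6 = 5.8333
  x̄ = (6.3333, 5.8333),  deviation x̄ - mu_0 = (6.3333, 5.8333) - (7, 1) = (-0.6667, 4.8333).

Step 2 — sample covariance matrix, S[i,j] = (1/(n-1)) · Σ_k (x_{k,i} - mean_i) · (x_{k,j} - mean_j), divisor n-1 = 5:
  S[U,U] = ((2.6667)·(2.6667) + (1.6667)·(1.6667) + (-4.3333)·(-4.3333) + (1.6667)·(1.6667) + (-3.3333)·(-3.3333) + (1.6667)·(1.6667)) / 5 = 45.3333/5 = 9.0667
  S[U,V] = ((2.6667)·(-3.8333) + (1.6667)·(0.1667) + (-4.3333)·(2.1667) + (1.6667)·(2.1667) + (-3.3333)·(-0.8333) + (1.6667)·(0.1667)) / 5 = -12.6667/5 = -2.5333
  S[V,V] = ((-3.8333)·(-3.8333) + (0.1667)·(0.1667) + (2.1667)·(2.1667) + (2.1667)·(2.1667) + (-0.8333)·(-0.8333) + (0.1667)·(0.1667)) / 5 = 24.8333/5 = 4.9667
  S = [[9.0667, -2.5333],
 [-2.5333, 4.9667]].

Step 3 — invert S. det(S) = 9.0667·4.9667 - (-2.5333)² = 38.6133.
  S^{-1} = (1/det) · [[d, -b], [-b, a]] = [[0.1286, 0.0656],
 [0.0656, 0.2348]].

Step 4 — quadratic form (x̄ - mu_0)^T · S^{-1} · (x̄ - mu_0):
  S^{-1} · (x̄ - mu_0) = (0.2314, 1.0912),
  (x̄ - mu_0)^T · [...] = (-0.6667)·(0.2314) + (4.8333)·(1.0912) = 5.1197.

Step 5 — scale by n: T² = 6 · 5.1197 = 30.7182.

T² ≈ 30.7182


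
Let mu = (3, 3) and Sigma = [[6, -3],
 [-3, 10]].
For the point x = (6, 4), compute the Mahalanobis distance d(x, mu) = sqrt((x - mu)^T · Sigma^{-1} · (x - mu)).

Step 1 — centre the observation: (x - mu) = (3, 1).

Step 2 — invert Sigma. det(Sigma) = 6·10 - (-3)² = 51.
  Sigma^{-1} = (1/det) · [[d, -b], [-b, a]] = [[0.1961, 0.0588],
 [0.0588, 0.1176]].

Step 3 — form the quadratic (x - mu)^T · Sigma^{-1} · (x - mu):
  Sigma^{-1} · (x - mu) = (0.6471, 0.2941).
  (x - mu)^T · [Sigma^{-1} · (x - mu)] = (3)·(0.6471) + (1)·(0.2941) = 2.2353.

Step 4 — take square root: d = √(2.2353) ≈ 1.4951.

d(x, mu) = √(2.2353) ≈ 1.4951


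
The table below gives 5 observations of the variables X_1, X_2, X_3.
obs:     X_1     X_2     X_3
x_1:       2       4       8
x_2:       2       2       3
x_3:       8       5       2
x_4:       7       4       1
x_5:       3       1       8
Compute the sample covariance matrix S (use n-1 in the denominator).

Step 1 — column means:
  mean(X_1) = (2 + 2 + 8 + 7 + 3) / 5 = 22/5 = 4.4
  mean(X_2) = (4 + 2 + 5 + 4 + 1) / 5 = 16/5 = 3.2
  mean(X_3) = (8 + 3 + 2 + 1 + 8) / 5 = 22/5 = 4.4

Step 2 — sample covariance S[i,j] = (1/(n-1)) · Σ_k (x_{k,i} - mean_i) · (x_{k,j} - mean_j), with n-1 = 4.
  S[X_1,X_1] = ((-2.4)·(-2.4) + (-2.4)·(-2.4) + (3.6)·(3.6) + (2.6)·(2.6) + (-1.4)·(-1.4)) / 4 = 33.2/4 = 8.3
  S[X_1,X_2] = ((-2.4)·(0.8) + (-2.4)·(-1.2) + (3.6)·(1.8) + (2.6)·(0.8) + (-1.4)·(-2.2)) / 4 = 12.6/4 = 3.15
  S[X_1,X_3] = ((-2.4)·(3.6) + (-2.4)·(-1.4) + (3.6)·(-2.4) + (2.6)·(-3.4) + (-1.4)·(3.6)) / 4 = -27.8/4 = -6.95
  S[X_2,X_2] = ((0.8)·(0.8) + (-1.2)·(-1.2) + (1.8)·(1.8) + (0.8)·(0.8) + (-2.2)·(-2.2)) / 4 = 10.8/4 = 2.7
  S[X_2,X_3] = ((0.8)·(3.6) + (-1.2)·(-1.4) + (1.8)·(-2.4) + (0.8)·(-3.4) + (-2.2)·(3.6)) / 4 = -10.4/4 = -2.6
  S[X_3,X_3] = ((3.6)·(3.6) + (-1.4)·(-1.4) + (-2.4)·(-2.4) + (-3.4)·(-3.4) + (3.6)·(3.6)) / 4 = 45.2/4 = 11.3

S is symmetric (S[j,i] = S[i,j]). Assembling:

S = [[8.3, 3.15, -6.95],
 [3.15, 2.7, -2.6],
 [-6.95, -2.6, 11.3]]


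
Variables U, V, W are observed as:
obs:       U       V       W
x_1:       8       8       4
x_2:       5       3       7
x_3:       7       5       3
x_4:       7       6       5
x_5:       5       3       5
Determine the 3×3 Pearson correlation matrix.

Step 1 — column means:
  mean(U) = (8 + 5 + 7 + 7 + 5) / 5 = 32/5 = 6.4
  mean(V) = (8 + 3 + 5 + 6 + 3) / 5 = 25/5 = 5
  mean(W) = (4 + 7 + 3 + 5 + 5) / 5 = 24/5 = 4.8

Step 2 — sample variances and covariances s[i,j] = (1/(n-1)) · Σ_k (x_{k,i} - mean_i) · (x_{k,j} - mean_j), with n-1 = 4:
  s[U,U] = ((1.6)·(1.6) + (-1.4)·(-1.4) + (0.6)·(0.6) + (0.6)·(0.6) + (-1.4)·(-1.4)) / 4 = 7.2/4 = 1.8
  s[U,V] = ((1.6)·(3) + (-1.4)·(-2) + (0.6)·(0) + (0.6)·(1) + (-1.4)·(-2)) / 4 = 11/4 = 2.75
  s[U,W] = ((1.6)·(-0.8) + (-1.4)·(2.2) + (0.6)·(-1.8) + (0.6)·(0.2) + (-1.4)·(0.2)) / 4 = -5.6/4 = -1.4
  s[V,V] = ((3)·(3) + (-2)·(-2) + (0)·(0) + (1)·(1) + (-2)·(-2)) / 4 = 18/4 = 4.5
  s[V,W] = ((3)·(-0.8) + (-2)·(2.2) + (0)·(-1.8) + (1)·(0.2) + (-2)·(0.2)) / 4 = -7/4 = -1.75
  s[W,W] = ((-0.8)·(-0.8) + (2.2)·(2.2) + (-1.8)·(-1.8) + (0.2)·(0.2) + (0.2)·(0.2)) / 4 = 8.8/4 = 2.2
  Sample standard deviations s_i = √(s[i,i]):
  s(U) = √(1.8) = 1.3416
  s(V) = √(4.5) = 2.1213
  s(W) = √(2.2) = 1.4832

Step 3 — r_{ij} = s_{ij} / (s_i · s_j):
  r[U,U] = 1 (diagonal).
  r[U,V] = 2.75 / (1.3416 · 2.1213) = 2.75 / 2.846 = 0.9663
  r[U,W] = -1.4 / (1.3416 · 1.4832) = -1.4 / 1.99 = -0.7035
  r[V,V] = 1 (diagonal).
  r[V,W] = -1.75 / (2.1213 · 1.4832) = -1.75 / 3.1464 = -0.5562
  r[W,W] = 1 (diagonal).

R is symmetric with unit diagonal. Assembling:

R = [[1, 0.9663, -0.7035],
 [0.9663, 1, -0.5562],
 [-0.7035, -0.5562, 1]]


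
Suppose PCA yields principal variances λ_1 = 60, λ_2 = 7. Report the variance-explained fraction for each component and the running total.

Step 1 — total variance = trace(Sigma) = Σ λ_i = 60 + 7 = 67.

Step 2 — fraction explained by component i = λ_i / Σ λ:
  PC1: 60/67 = 0.8955
  PC2: 7/67 = 0.1045

Step 3 — cumulative fraction after k components = (λ_1 + ... + λ_k) / Σ λ:
  k = 1: 60/67 = 0.8955
  k = 2: (60 + 7)/67 = 67/67 = 1

Summary (fraction, with percent):

explained: PC1 0.8955 (89.55%), PC2 0.1045 (10.45%);  cumulative: 0.8955, 1


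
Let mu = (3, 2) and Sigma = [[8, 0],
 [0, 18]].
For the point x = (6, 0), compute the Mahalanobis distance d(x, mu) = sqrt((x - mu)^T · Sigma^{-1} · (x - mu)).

Step 1 — centre the observation: (x - mu) = (3, -2).

Step 2 — invert Sigma. det(Sigma) = 8·18 - (0)² = 144.
  Sigma^{-1} = (1/det) · [[d, -b], [-b, a]] = [[0.125, 0],
 [0, 0.0556]].

Step 3 — form the quadratic (x - mu)^T · Sigma^{-1} · (x - mu):
  Sigma^{-1} · (x - mu) = (0.375, -0.1111).
  (x - mu)^T · [Sigma^{-1} · (x - mu)] = (3)·(0.375) + (-2)·(-0.1111) = 1.3472.

Step 4 — take square root: d = √(1.3472) ≈ 1.1607.

d(x, mu) = √(1.3472) ≈ 1.1607


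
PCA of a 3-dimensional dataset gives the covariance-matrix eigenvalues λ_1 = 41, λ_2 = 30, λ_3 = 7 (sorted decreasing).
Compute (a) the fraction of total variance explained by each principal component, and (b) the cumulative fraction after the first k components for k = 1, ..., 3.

Step 1 — total variance = trace(Sigma) = Σ λ_i = 41 + 30 + 7 = 78.

Step 2 — fraction explained by component i = λ_i / Σ λ:
  PC1: 41/78 = 0.5256
  PC2: 30/78 = 0.3846
  PC3: 7/78 = 0.0897

Step 3 — cumulative fraction after k components = (λ_1 + ... + λ_k) / Σ λ:
  k = 1: 41/78 = 0.5256
  k = 2: (41 + 30)/78 = 71/78 = 0.9103
  k = 3: (41 + 30 + 7)/78 = 78/78 = 1

Summary (fraction, with percent):

explained: PC1 0.5256 (52.56%), PC2 0.3846 (38.46%), PC3 0.0897 (8.97%);  cumulative: 0.5256, 0.9103, 1


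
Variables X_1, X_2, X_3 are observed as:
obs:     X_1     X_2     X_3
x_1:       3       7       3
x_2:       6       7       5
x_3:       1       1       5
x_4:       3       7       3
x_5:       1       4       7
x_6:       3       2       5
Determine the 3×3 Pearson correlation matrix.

Step 1 — column means:
  mean(X_1) = (3 + 6 + 1 + 3 + 1 + 3) / 6 = 17/6 = 2.8333
  mean(X_2) = (7 + 7 + 1 + 7 + 4 + 2) / 6 = 28/6 = 4.6667
  mean(X_3) = (3 + 5 + 5 + 3 + 7 + 5) / 6 = 28/6 = 4.6667

Step 2 — sample variances and covariances s[i,j] = (1/(n-1)) · Σ_k (x_{k,i} - mean_i) · (x_{k,j} - mean_j), with n-1 = 5:
  s[X_1,X_1] = ((0.1667)·(0.1667) + (3.1667)·(3.1667) + (-1.8333)·(-1.8333) + (0.1667)·(0.1667) + (-1.8333)·(-1.8333) + (0.1667)·(0.1667)) / 5 = 16.8333/5 = 3.3667
  s[X_1,X_2] = ((0.1667)·(2.3333) + (3.1667)·(2.3333) + (-1.8333)·(-3.6667) + (0.1667)·(2.3333) + (-1.8333)·(-0.6667) + (0.1667)·(-2.6667)) / 5 = 15.6667/5 = 3.1333
  s[X_1,X_3] = ((0.1667)·(-1.6667) + (3.1667)·(0.3333) + (-1.8333)·(0.3333) + (0.1667)·(-1.6667) + (-1.8333)·(2.3333) + (0.1667)·(0.3333)) / 5 = -4.3333/5 = -0.8667
  s[X_2,X_2] = ((2.3333)·(2.3333) + (2.3333)·(2.3333) + (-3.6667)·(-3.6667) + (2.3333)·(2.3333) + (-0.6667)·(-0.6667) + (-2.6667)·(-2.6667)) / 5 = 37.3333/5 = 7.4667
  s[X_2,X_3] = ((2.3333)·(-1.6667) + (2.3333)·(0.3333) + (-3.6667)·(0.3333) + (2.3333)·(-1.6667) + (-0.6667)·(2.3333) + (-2.6667)·(0.3333)) / 5 = -10.6667/5 = -2.1333
  s[X_3,X_3] = ((-1.6667)·(-1.6667) + (0.3333)·(0.3333) + (0.3333)·(0.3333) + (-1.6667)·(-1.6667) + (2.3333)·(2.3333) + (0.3333)·(0.3333)) / 5 = 11.3333/5 = 2.2667
  Sample standard deviations s_i = √(s[i,i]):
  s(X_1) = √(3.3667) = 1.8348
  s(X_2) = √(7.4667) = 2.7325
  s(X_3) = √(2.2667) = 1.5055

Step 3 — r_{ij} = s_{ij} / (s_i · s_j):
  r[X_1,X_1] = 1 (diagonal).
  r[X_1,X_2] = 3.1333 / (1.8348 · 2.7325) = 3.1333 / 5.0138 = 0.6249
  r[X_1,X_3] = -0.8667 / (1.8348 · 1.5055) = -0.8667 / 2.7624 = -0.3137
  r[X_2,X_2] = 1 (diagonal).
  r[X_2,X_3] = -2.1333 / (2.7325 · 1.5055) = -2.1333 / 4.1139 = -0.5186
  r[X_3,X_3] = 1 (diagonal).

R is symmetric with unit diagonal. Assembling:

R = [[1, 0.6249, -0.3137],
 [0.6249, 1, -0.5186],
 [-0.3137, -0.5186, 1]]


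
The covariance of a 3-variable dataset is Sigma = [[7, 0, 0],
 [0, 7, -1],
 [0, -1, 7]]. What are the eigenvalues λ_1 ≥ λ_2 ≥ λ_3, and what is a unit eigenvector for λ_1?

Step 1 — characteristic polynomial p(λ) = det(λI - Sigma) = λ³ - tr·λ² + c_1·λ - det, where tr = trace, c_1 = sum of the principal 2×2 minors, det = det(Sigma):
  tr = 7 + 7 + 7 = 21,
  c_1 = (7·7 - (0)²) + (7·7 - (0)²) + (7·7 - (-1)²) = 49 + 49 + 48 = 146,
  det = 7·(7·7 - (-1)²) - (0)·((0)·7 - (-1)·(0)) + (0)·((0)·(-1) - 7·(0)) = 7·(48) - (0)·(0) + (0)·(0) = 336.
  So p(λ) = λ³ - 21λ² + 146λ - 336.
Step 2 — look for an integer root (rational root theorem: any rational root is an integer divisor of 336). Testing λ = 6:
  p(6) = 216 - 756 + 876 - 336 = 0  ✓
  Dividing out (λ - 6): p(λ) = (λ - 6)(λ² - 15λ + 56).
Step 3 — remaining eigenvalues from the quadratic λ² - 15λ + 56 = 0:
  Δ = 15² - 4·56 = 225 - 224 = 1,  λ = (15 ± √1)/2 = (15 ± 1)/2 = 8 or 7.
  Sorted: λ_1 = 8,  λ_2 = 7,  λ_3 = 6  (check: sum = 21 = tr ✓).

Step 4 — unit eigenvector for λ_1 = 8: v spans the null space of (Sigma - λ_1 I), whose rows are
  r_1 = (-1, 0, 0),  r_2 = (0, -1, -1),  r_3 = (0, -1, -1).
  v is orthogonal to every row, so take v ∝ r_1 × r_2 = ((0)·(-1) - (0)·(-1), (0)·(0) - (-1)·(-1), (-1)·(-1) - (0)·(0)) = (0, -1, 1).
  Rescale (multiply by -1 so the first nonzero entry is positive): u = (0, 1, -1).
  ||u|| = √((0)² + (1)² + (-1)²) = √(2) ≈ 1.4142,  v_1 = u/||u|| ≈ (0, 0.7071, -0.7071) (||v_1|| = 1).

λ_1 = 8,  λ_2 = 7,  λ_3 = 6;  v_1 ≈ (0, 0.7071, -0.7071)


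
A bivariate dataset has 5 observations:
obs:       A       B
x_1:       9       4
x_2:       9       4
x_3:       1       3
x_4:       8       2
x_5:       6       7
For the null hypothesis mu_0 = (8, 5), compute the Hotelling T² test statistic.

Step 1 — sample mean vector:
  mean(A) = (9 + 9 + 1 + 8 + 6) / 5 = 33/5 = 6.6
  mean(B) = (4 + 4 + 3 + 2 + 7) / 5 = 20/5 = 4
  x̄ = (6.6, 4),  deviation x̄ - mu_0 = (6.6, 4) - (8, 5) = (-1.4, -1).

Step 2 — sample covariance matrix, S[i,j] = (1/(n-1)) · Σ_k (x_{k,i} - mean_i) · (x_{k,j} - mean_j), divisor n-1 = 4:
  S[A,A] = ((2.4)·(2.4) + (2.4)·(2.4) + (-5.6)·(-5.6) + (1.4)·(1.4) + (-0.6)·(-0.6)) / 4 = 45.2/4 = 11.3
  S[A,B] = ((2.4)·(0) + (2.4)·(0) + (-5.6)·(-1) + (1.4)·(-2) + (-0.6)·(3)) / 4 = 1/4 = 0.25
  S[B,B] = ((0)·(0) + (0)·(0) + (-1)·(-1) + (-2)·(-2) + (3)·(3)) / 4 = 14/4 = 3.5
  S = [[11.3, 0.25],
 [0.25, 3.5]].

Step 3 — invert S. det(S) = 11.3·3.5 - (0.25)² = 39.4875.
  S^{-1} = (1/det) · [[d, -b], [-b, a]] = [[0.0886, -0.0063],
 [-0.0063, 0.2862]].

Step 4 — quadratic form (x̄ - mu_0)^T · S^{-1} · (x̄ - mu_0):
  S^{-1} · (x̄ - mu_0) = (-0.1178, -0.2773),
  (x̄ - mu_0)^T · [...] = (-1.4)·(-0.1178) + (-1)·(-0.2773) = 0.4422.

Step 5 — scale by n: T² = 5 · 0.4422 = 2.2108.

T² ≈ 2.2108


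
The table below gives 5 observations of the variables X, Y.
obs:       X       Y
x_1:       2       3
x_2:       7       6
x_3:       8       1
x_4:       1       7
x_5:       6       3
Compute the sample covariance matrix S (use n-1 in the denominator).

Step 1 — column means:
  mean(X) = (2 + 7 + 8 + 1 + 6) / 5 = 24/5 = 4.8
  mean(Y) = (3 + 6 + 1 + 7 + 3) / 5 = 20/5 = 4

Step 2 — sample covariance S[i,j] = (1/(n-1)) · Σ_k (x_{k,i} - mean_i) · (x_{k,j} - mean_j), with n-1 = 4.
  S[X,X] = ((-2.8)·(-2.8) + (2.2)·(2.2) + (3.2)·(3.2) + (-3.8)·(-3.8) + (1.2)·(1.2)) / 4 = 38.8/4 = 9.7
  S[X,Y] = ((-2.8)·(-1) + (2.2)·(2) + (3.2)·(-3) + (-3.8)·(3) + (1.2)·(-1)) / 4 = -15/4 = -3.75
  S[Y,Y] = ((-1)·(-1) + (2)·(2) + (-3)·(-3) + (3)·(3) + (-1)·(-1)) / 4 = 24/4 = 6

S is symmetric (S[j,i] = S[i,j]). Assembling:

S = [[9.7, -3.75],
 [-3.75, 6]]


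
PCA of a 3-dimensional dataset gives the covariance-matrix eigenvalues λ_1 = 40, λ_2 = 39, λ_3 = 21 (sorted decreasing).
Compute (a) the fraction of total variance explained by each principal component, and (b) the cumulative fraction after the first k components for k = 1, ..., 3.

Step 1 — total variance = trace(Sigma) = Σ λ_i = 40 + 39 + 21 = 100.

Step 2 — fraction explained by component i = λ_i / Σ λ:
  PC1: 40/100 = 0.4
  PC2: 39/100 = 0.39
  PC3: 21/100 = 0.21

Step 3 — cumulative fraction after k components = (λ_1 + ... + λ_k) / Σ λ:
  k = 1: 40/100 = 0.4
  k = 2: (40 + 39)/100 = 79/100 = 0.79
  k = 3: (40 + 39 + 21)/100 = 100/100 = 1

Summary (fraction, with percent):

explained: PC1 0.4 (40%), PC2 0.39 (39%), PC3 0.21 (21%);  cumulative: 0.4, 0.79, 1


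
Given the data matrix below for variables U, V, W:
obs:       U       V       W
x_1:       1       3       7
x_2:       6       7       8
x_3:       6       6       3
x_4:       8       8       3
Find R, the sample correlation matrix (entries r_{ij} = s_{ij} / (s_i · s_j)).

Step 1 — column means:
  mean(U) = (1 + 6 + 6 + 8) / 4 = 21/4 = 5.25
  mean(V) = (3 + 7 + 6 + 8) / 4 = 24/4 = 6
  mean(W) = (7 + 8 + 3 + 3) / 4 = 21/4 = 5.25

Step 2 — sample variances and covariances s[i,j] = (1/(n-1)) · Σ_k (x_{k,i} - mean_i) · (x_{k,j} - mean_j), with n-1 = 3:
  s[U,U] = ((-4.25)·(-4.25) + (0.75)·(0.75) + (0.75)·(0.75) + (2.75)·(2.75)) / 3 = 26.75/3 = 8.9167
  s[U,V] = ((-4.25)·(-3) + (0.75)·(1) + (0.75)·(0) + (2.75)·(2)) / 3 = 19/3 = 6.3333
  s[U,W] = ((-4.25)·(1.75) + (0.75)·(2.75) + (0.75)·(-2.25) + (2.75)·(-2.25)) / 3 = -13.25/3 = -4.4167
  s[V,V] = ((-3)·(-3) + (1)·(1) + (0)·(0) + (2)·(2)) / 3 = 14/3 = 4.6667
  s[V,W] = ((-3)·(1.75) + (1)·(2.75) + (0)·(-2.25) + (2)·(-2.25)) / 3 = -7/3 = -2.3333
  s[W,W] = ((1.75)·(1.75) + (2.75)·(2.75) + (-2.25)·(-2.25) + (-2.25)·(-2.25)) / 3 = 20.75/3 = 6.9167
  Sample standard deviations s_i = √(s[i,i]):
  s(U) = √(8.9167) = 2.9861
  s(V) = √(4.6667) = 2.1602
  s(W) = √(6.9167) = 2.63

Step 3 — r_{ij} = s_{ij} / (s_i · s_j):
  r[U,U] = 1 (diagonal).
  r[U,V] = 6.3333 / (2.9861 · 2.1602) = 6.3333 / 6.4507 = 0.9818
  r[U,W] = -4.4167 / (2.9861 · 2.63) = -4.4167 / 7.8533 = -0.5624
  r[V,V] = 1 (diagonal).
  r[V,W] = -2.3333 / (2.1602 · 2.63) = -2.3333 / 5.6814 = -0.4107
  r[W,W] = 1 (diagonal).

R is symmetric with unit diagonal. Assembling:

R = [[1, 0.9818, -0.5624],
 [0.9818, 1, -0.4107],
 [-0.5624, -0.4107, 1]]


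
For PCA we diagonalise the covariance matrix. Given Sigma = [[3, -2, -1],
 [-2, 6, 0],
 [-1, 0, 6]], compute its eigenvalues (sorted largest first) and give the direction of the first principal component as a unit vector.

Step 1 — characteristic polynomial p(λ) = det(λI - Sigma) = λ³ - tr·λ² + c_1·λ - det, where tr = trace, c_1 = sum of the principal 2×2 minors, det = det(Sigma):
  tr = 3 + 6 + 6 = 15,
  c_1 = (3·6 - (-2)²) + (3·6 - (-1)²) + (6·6 - (0)²) = 14 + 17 + 36 = 67,
  det = 3·(6·6 - (0)²) - (-2)·((-2)·6 - (0)·(-1)) + (-1)·((-2)·(0) - 6·(-1)) = 3·(36) - (-2)·(-12) + (-1)·(6) = 78.
  So p(λ) = λ³ - 15λ² + 67λ - 78.
Step 2 — look for an integer root (rational root theorem: any rational root is an integer divisor of 78). Testing λ = 6:
  p(6) = 216 - 540 + 402 - 78 = 0  ✓
  Dividing out (λ - 6): p(λ) = (λ - 6)(λ² - 9λ + 13).
Step 3 — remaining eigenvalues from the quadratic λ² - 9λ + 13 = 0:
  Δ = 9² - 4·13 = 81 - 52 = 29,  λ = (9 ± √29)/2 = (9 ± 5.3852)/2 ≈ 7.1926 or 1.8074.
  Sorted: λ_1 = 7.1926,  λ_2 = 6,  λ_3 = 1.8074  (check: sum = 15 = tr ✓).

Step 4 — unit eigenvector for λ_1 ≈ 7.1926: v spans the null space of (Sigma - λ_1 I), whose rows are
  r_1 = (-4.1926, -2, -1),  r_2 = (-2, -1.1926, 0),  r_3 = (-1, 0, -1.1926).
  v is orthogonal to every row, so take v ∝ r_1 × r_2 = ((-2)·(0) - (-1)·(-1.1926), (-1)·(-2) - (-4.1926)·(0), (-4.1926)·(-1.1926) - (-2)·(-2)) ≈ (-1.1926, 2, 1).
  Rescale (multiply by -1 so the first nonzero entry is positive): u = (1.1926, -2, -1).
  ||u|| = √((1.1926)² + (-2)² + (-1)²) = √(6.4223) ≈ 2.5342,  v_1 = u/||u|| ≈ (0.4706, -0.7892, -0.3946) (||v_1|| = 1).

λ_1 = 7.1926,  λ_2 = 6,  λ_3 = 1.8074;  v_1 ≈ (0.4706, -0.7892, -0.3946)


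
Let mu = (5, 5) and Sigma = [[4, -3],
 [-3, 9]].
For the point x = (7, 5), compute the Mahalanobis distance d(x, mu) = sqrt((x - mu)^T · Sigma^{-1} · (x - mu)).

Step 1 — centre the observation: (x - mu) = (2, 0).

Step 2 — invert Sigma. det(Sigma) = 4·9 - (-3)² = 27.
  Sigma^{-1} = (1/det) · [[d, -b], [-b, a]] = [[0.3333, 0.1111],
 [0.1111, 0.1481]].

Step 3 — form the quadratic (x - mu)^T · Sigma^{-1} · (x - mu):
  Sigma^{-1} · (x - mu) = (0.6667, 0.2222).
  (x - mu)^T · [Sigma^{-1} · (x - mu)] = (2)·(0.6667) + (0)·(0.2222) = 1.3333.

Step 4 — take square root: d = √(1.3333) ≈ 1.1547.

d(x, mu) = √(1.3333) ≈ 1.1547


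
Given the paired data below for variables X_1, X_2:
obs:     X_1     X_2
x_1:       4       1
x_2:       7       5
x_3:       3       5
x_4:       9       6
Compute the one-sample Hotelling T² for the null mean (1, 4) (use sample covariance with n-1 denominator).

Step 1 — sample mean vector:
  mean(X_1) = (4 + 7 + 3 + 9) / 4 = 23/4 = 5.75
  mean(X_2) = (1 + 5 + 5 + 6) / 4 = 17/4 = 4.25
  x̄ = (5.75, 4.25),  deviation x̄ - mu_0 = (5.75, 4.25) - (1, 4) = (4.75, 0.25).

Step 2 — sample covariance matrix, S[i,j] = (1/(n-1)) · Σ_k (x_{k,i} - mean_i) · (x_{k,j} - mean_j), divisor n-1 = 3:
  S[X_1,X_1] = ((-1.75)·(-1.75) + (1.25)·(1.25) + (-2.75)·(-2.75) + (3.25)·(3.25)) / 3 = 22.75/3 = 7.5833
  S[X_1,X_2] = ((-1.75)·(-3.25) + (1.25)·(0.75) + (-2.75)·(0.75) + (3.25)·(1.75)) / 3 = 10.25/3 = 3.4167
  S[X_2,X_2] = ((-3.25)·(-3.25) + (0.75)·(0.75) + (0.75)·(0.75) + (1.75)·(1.75)) / 3 = 14.75/3 = 4.9167
  S = [[7.5833, 3.4167],
 [3.4167, 4.9167]].

Step 3 — invert S. det(S) = 7.5833·4.9167 - (3.4167)² = 25.6111.
  S^{-1} = (1/det) · [[d, -b], [-b, a]] = [[0.192, -0.1334],
 [-0.1334, 0.2961]].

Step 4 — quadratic form (x̄ - mu_0)^T · S^{-1} · (x̄ - mu_0):
  S^{-1} · (x̄ - mu_0) = (0.8785, -0.5597),
  (x̄ - mu_0)^T · [...] = (4.75)·(0.8785) + (0.25)·(-0.5597) = 4.0331.

Step 5 — scale by n: T² = 4 · 4.0331 = 16.1323.

T² ≈ 16.1323


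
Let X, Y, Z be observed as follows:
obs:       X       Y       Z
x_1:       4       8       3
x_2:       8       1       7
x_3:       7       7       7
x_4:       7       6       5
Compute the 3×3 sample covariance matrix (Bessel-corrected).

Step 1 — column means:
  mean(X) = (4 + 8 + 7 + 7) / 4 = 26/4 = 6.5
  mean(Y) = (8 + 1 + 7 + 6) / 4 = 22/4 = 5.5
  mean(Z) = (3 + 7 + 7 + 5) / 4 = 22/4 = 5.5

Step 2 — sample covariance S[i,j] = (1/(n-1)) · Σ_k (x_{k,i} - mean_i) · (x_{k,j} - mean_j), with n-1 = 3.
  S[X,X] = ((-2.5)·(-2.5) + (1.5)·(1.5) + (0.5)·(0.5) + (0.5)·(0.5)) / 3 = 9/3 = 3
  S[X,Y] = ((-2.5)·(2.5) + (1.5)·(-4.5) + (0.5)·(1.5) + (0.5)·(0.5)) / 3 = -12/3 = -4
  S[X,Z] = ((-2.5)·(-2.5) + (1.5)·(1.5) + (0.5)·(1.5) + (0.5)·(-0.5)) / 3 = 9/3 = 3
  S[Y,Y] = ((2.5)·(2.5) + (-4.5)·(-4.5) + (1.5)·(1.5) + (0.5)·(0.5)) / 3 = 29/3 = 9.6667
  S[Y,Z] = ((2.5)·(-2.5) + (-4.5)·(1.5) + (1.5)·(1.5) + (0.5)·(-0.5)) / 3 = -11/3 = -3.6667
  S[Z,Z] = ((-2.5)·(-2.5) + (1.5)·(1.5) + (1.5)·(1.5) + (-0.5)·(-0.5)) / 3 = 11/3 = 3.6667

S is symmetric (S[j,i] = S[i,j]). Assembling:

S = [[3, -4, 3],
 [-4, 9.6667, -3.6667],
 [3, -3.6667, 3.6667]]


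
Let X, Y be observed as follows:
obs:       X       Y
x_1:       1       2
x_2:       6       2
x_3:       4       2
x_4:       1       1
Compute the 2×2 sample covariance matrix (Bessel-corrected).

Step 1 — column means:
  mean(X) = (1 + 6 + 4 + 1) / 4 = 12/4 = 3
  mean(Y) = (2 + 2 + 2 + 1) / 4 = 7/4 = 1.75

Step 2 — sample covariance S[i,j] = (1/(n-1)) · Σ_k (x_{k,i} - mean_i) · (x_{k,j} - mean_j), with n-1 = 3.
  S[X,X] = ((-2)·(-2) + (3)·(3) + (1)·(1) + (-2)·(-2)) / 3 = 18/3 = 6
  S[X,Y] = ((-2)·(0.25) + (3)·(0.25) + (1)·(0.25) + (-2)·(-0.75)) / 3 = 2/3 = 0.6667
  S[Y,Y] = ((0.25)·(0.25) + (0.25)·(0.25) + (0.25)·(0.25) + (-0.75)·(-0.75)) / 3 = 0.75/3 = 0.25

S is symmetric (S[j,i] = S[i,j]). Assembling:

S = [[6, 0.6667],
 [0.6667, 0.25]]


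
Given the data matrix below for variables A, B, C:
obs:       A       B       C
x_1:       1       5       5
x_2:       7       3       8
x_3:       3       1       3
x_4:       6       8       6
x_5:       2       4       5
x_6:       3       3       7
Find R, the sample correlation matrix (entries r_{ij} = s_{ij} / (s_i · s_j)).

Step 1 — column means:
  mean(A) = (1 + 7 + 3 + 6 + 2 + 3) / 6 = 22/6 = 3.6667
  mean(B) = (5 + 3 + 1 + 8 + 4 + 3) / 6 = 24/6 = 4
  mean(C) = (5 + 8 + 3 + 6 + 5 + 7) / 6 = 34/6 = 5.6667

Step 2 — sample variances and covariances s[i,j] = (1/(n-1)) · Σ_k (x_{k,i} - mean_i) · (x_{k,j} - mean_j), with n-1 = 5:
  s[A,A] = ((-2.6667)·(-2.6667) + (3.3333)·(3.3333) + (-0.6667)·(-0.6667) + (2.3333)·(2.3333) + (-1.6667)·(-1.6667) + (-0.6667)·(-0.6667)) / 5 = 27.3333/5 = 5.4667
  s[A,B] = ((-2.6667)·(1) + (3.3333)·(-1) + (-0.6667)·(-3) + (2.3333)·(4) + (-1.6667)·(0) + (-0.6667)·(-1)) / 5 = 6/5 = 1.2
  s[A,C] = ((-2.6667)·(-0.6667) + (3.3333)·(2.3333) + (-0.6667)·(-2.6667) + (2.3333)·(0.3333) + (-1.6667)·(-0.6667) + (-0.6667)·(1.3333)) / 5 = 12.3333/5 = 2.4667
  s[B,B] = ((1)·(1) + (-1)·(-1) + (-3)·(-3) + (4)·(4) + (0)·(0) + (-1)·(-1)) / 5 = 28/5 = 5.6
  s[B,C] = ((1)·(-0.6667) + (-1)·(2.3333) + (-3)·(-2.6667) + (4)·(0.3333) + (0)·(-0.6667) + (-1)·(1.3333)) / 5 = 5/5 = 1
  s[C,C] = ((-0.6667)·(-0.6667) + (2.3333)·(2.3333) + (-2.6667)·(-2.6667) + (0.3333)·(0.3333) + (-0.6667)·(-0.6667) + (1.3333)·(1.3333)) / 5 = 15.3333/5 = 3.0667
  Sample standard deviations s_i = √(s[i,i]):
  s(A) = √(5.4667) = 2.3381
  s(B) = √(5.6) = 2.3664
  s(C) = √(3.0667) = 1.7512

Step 3 — r_{ij} = s_{ij} / (s_i · s_j):
  r[A,A] = 1 (diagonal).
  r[A,B] = 1.2 / (2.3381 · 2.3664) = 1.2 / 5.5329 = 0.2169
  r[A,C] = 2.4667 / (2.3381 · 1.7512) = 2.4667 / 4.0944 = 0.6024
  r[B,B] = 1 (diagonal).
  r[B,C] = 1 / (2.3664 · 1.7512) = 1 / 4.1441 = 0.2413
  r[C,C] = 1 (diagonal).

R is symmetric with unit diagonal. Assembling:

R = [[1, 0.2169, 0.6024],
 [0.2169, 1, 0.2413],
 [0.6024, 0.2413, 1]]


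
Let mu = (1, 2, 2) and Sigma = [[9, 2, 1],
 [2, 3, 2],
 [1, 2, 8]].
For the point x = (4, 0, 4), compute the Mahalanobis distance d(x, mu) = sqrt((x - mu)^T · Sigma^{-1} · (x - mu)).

Step 1 — centre the observation: (x - mu) = (3, -2, 2).

Step 2 — invert Sigma (cofactor / det for 3×3, or solve directly):
  Sigma^{-1} = [[0.1307, -0.0915, 0.0065],
 [-0.0915, 0.4641, -0.1046],
 [0.0065, -0.1046, 0.1503]].

Step 3 — form the quadratic (x - mu)^T · Sigma^{-1} · (x - mu):
  Sigma^{-1} · (x - mu) = (0.5882, -1.4118, 0.5294).
  (x - mu)^T · [Sigma^{-1} · (x - mu)] = (3)·(0.5882) + (-2)·(-1.4118) + (2)·(0.5294) = 5.6471.

Step 4 — take square root: d = √(5.6471) ≈ 2.3764.

d(x, mu) = √(5.6471) ≈ 2.3764


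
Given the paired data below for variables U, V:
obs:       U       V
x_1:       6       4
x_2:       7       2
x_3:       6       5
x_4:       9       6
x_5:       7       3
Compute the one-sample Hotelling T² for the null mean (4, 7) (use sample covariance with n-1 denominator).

Step 1 — sample mean vector:
  mean(U) = (6 + 7 + 6 + 9 + 7) / 5 = 35/5 = 7
  mean(V) = (4 + 2 + 5 + 6 + 3) / 5 = 20/5 = 4
  x̄ = (7, 4),  deviation x̄ - mu_0 = (7, 4) - (4, 7) = (3, -3).

Step 2 — sample covariance matrix, S[i,j] = (1/(n-1)) · Σ_k (x_{k,i} - mean_i) · (x_{k,j} - mean_j), divisor n-1 = 4:
  S[U,U] = ((-1)·(-1) + (0)·(0) + (-1)·(-1) + (2)·(2) + (0)·(0)) / 4 = 6/4 = 1.5
  S[U,V] = ((-1)·(0) + (0)·(-2) + (-1)·(1) + (2)·(2) + (0)·(-1)) / 4 = 3/4 = 0.75
  S[V,V] = ((0)·(0) + (-2)·(-2) + (1)·(1) + (2)·(2) + (-1)·(-1)) / 4 = 10/4 = 2.5
  S = [[1.5, 0.75],
 [0.75, 2.5]].

Step 3 — invert S. det(S) = 1.5·2.5 - (0.75)² = 3.1875.
  S^{-1} = (1/det) · [[d, -b], [-b, a]] = [[0.7843, -0.2353],
 [-0.2353, 0.4706]].

Step 4 — quadratic form (x̄ - mu_0)^T · S^{-1} · (x̄ - mu_0):
  S^{-1} · (x̄ - mu_0) = (3.0588, -2.1176),
  (x̄ - mu_0)^T · [...] = (3)·(3.0588) + (-3)·(-2.1176) = 15.5294.

Step 5 — scale by n: T² = 5 · 15.5294 = 77.6471.

T² ≈ 77.6471


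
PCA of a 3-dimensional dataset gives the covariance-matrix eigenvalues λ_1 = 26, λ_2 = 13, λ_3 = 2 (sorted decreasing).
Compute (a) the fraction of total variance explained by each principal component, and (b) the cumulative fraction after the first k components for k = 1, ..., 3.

Step 1 — total variance = trace(Sigma) = Σ λ_i = 26 + 13 + 2 = 41.

Step 2 — fraction explained by component i = λ_i / Σ λ:
  PC1: 26/41 = 0.6341
  PC2: 13/41 = 0.3171
  PC3: 2/41 = 0.0488

Step 3 — cumulative fraction after k components = (λ_1 + ... + λ_k) / Σ λ:
  k = 1: 26/41 = 0.6341
  k = 2: (26 + 13)/41 = 39/41 = 0.9512
  k = 3: (26 + 13 + 2)/41 = 41/41 = 1

Summary (fraction, with percent):

explained: PC1 0.6341 (63.41%), PC2 0.3171 (31.71%), PC3 0.0488 (4.88%);  cumulative: 0.6341, 0.9512, 1


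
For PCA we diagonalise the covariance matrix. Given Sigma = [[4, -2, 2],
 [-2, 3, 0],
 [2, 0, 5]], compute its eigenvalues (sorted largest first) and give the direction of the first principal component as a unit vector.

Step 1 — characteristic polynomial p(λ) = det(λI - Sigma) = λ³ - tr·λ² + c_1·λ - det, where tr = trace, c_1 = sum of the principal 2×2 minors, det = det(Sigma):
  tr = 4 + 3 + 5 = 12,
  c_1 = (4·3 - (-2)²) + (4·5 - (2)²) + (3·5 - (0)²) = 8 + 16 + 15 = 39,
  det = 4·(3·5 - (0)²) - (-2)·((-2)·5 - (0)·(2)) + (2)·((-2)·(0) - 3·(2)) = 4·(15) - (-2)·(-10) + (2)·(-6) = 28.
  So p(λ) = λ³ - 12λ² + 39λ - 28.
Step 2 — look for an integer root (rational root theorem: any rational root is an integer divisor of 28). Testing λ = 1:
  p(1) = 1 - 12 + 39 - 28 = 0  ✓
  Dividing out (λ - 1): p(λ) = (λ - 1)(λ² - 11λ + 28).
Step 3 — remaining eigenvalues from the quadratic λ² - 11λ + 28 = 0:
  Δ = 11² - 4·28 = 121 - 112 = 9,  λ = (11 ± √9)/2 = (11 ± 3)/2 = 7 or 4.
  Sorted: λ_1 = 7,  λ_2 = 4,  λ_3 = 1  (check: sum = 12 = tr ✓).

Step 4 — unit eigenvector for λ_1 = 7: v spans the null space of (Sigma - λ_1 I), whose rows are
  r_1 = (-3, -2, 2),  r_2 = (-2, -4, 0),  r_3 = (2, 0, -2).
  v is orthogonal to every row, so take v ∝ r_1 × r_2 = ((-2)·(0) - (2)·(-4), (2)·(-2) - (-3)·(0), (-3)·(-4) - (-2)·(-2)) = (8, -4, 8).
  Rescale (divide by 4): u = (2, -1, 2).
  ||u|| = √((2)² + (-1)² + (2)²) = √(9) = 3,  v_1 = u/||u|| ≈ (0.6667, -0.3333, 0.6667) (||v_1|| = 1).

λ_1 = 7,  λ_2 = 4,  λ_3 = 1;  v_1 ≈ (0.6667, -0.3333, 0.6667)


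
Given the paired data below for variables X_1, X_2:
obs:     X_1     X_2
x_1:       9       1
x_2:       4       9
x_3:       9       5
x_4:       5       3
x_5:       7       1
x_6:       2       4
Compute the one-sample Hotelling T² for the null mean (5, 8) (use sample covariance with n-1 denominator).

Step 1 — sample mean vector:
  mean(X_1) = (9 + 4 + 9 + 5 + 7 + 2) / 6 = 36/6 = 6
  mean(X_2) = (1 + 9 + 5 + 3 + 1 + 4) / 6 = 23/6 = 3.8333
  x̄ = (6, 3.8333),  deviation x̄ - mu_0 = (6, 3.8333) - (5, 8) = (1, -4.1667).

Step 2 — sample covariance matrix, S[i,j] = (1/(n-1)) · Σ_k (x_{k,i} - mean_i) · (x_{k,j} - mean_j), divisor n-1 = 5:
  S[X_1,X_1] = ((3)·(3) + (-2)·(-2) + (3)·(3) + (-1)·(-1) + (1)·(1) + (-4)·(-4)) / 5 = 40/5 = 8
  S[X_1,X_2] = ((3)·(-2.8333) + (-2)·(5.1667) + (3)·(1.1667) + (-1)·(-0.8333) + (1)·(-2.8333) + (-4)·(0.1667)) / 5 = -18/5 = -3.6
  S[X_2,X_2] = ((-2.8333)·(-2.8333) + (5.1667)·(5.1667) + (1.1667)·(1.1667) + (-0.8333)·(-0.8333) + (-2.8333)·(-2.8333) + (0.1667)·(0.1667)) / 5 = 44.8333/5 = 8.9667
  S = [[8, -3.6],
 [-3.6, 8.9667]].

Step 3 — invert S. det(S) = 8·8.9667 - (-3.6)² = 58.7733.
  S^{-1} = (1/det) · [[d, -b], [-b, a]] = [[0.1526, 0.0613],
 [0.0613, 0.1361]].

Step 4 — quadratic form (x̄ - mu_0)^T · S^{-1} · (x̄ - mu_0):
  S^{-1} · (x̄ - mu_0) = (-0.1027, -0.5059),
  (x̄ - mu_0)^T · [...] = (1)·(-0.1027) + (-4.1667)·(-0.5059) = 2.0053.

Step 5 — scale by n: T² = 6 · 2.0053 = 12.0315.

T² ≈ 12.0315


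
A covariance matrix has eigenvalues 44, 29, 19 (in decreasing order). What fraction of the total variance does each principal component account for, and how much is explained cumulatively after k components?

Step 1 — total variance = trace(Sigma) = Σ λ_i = 44 + 29 + 19 = 92.

Step 2 — fraction explained by component i = λ_i / Σ λ:
  PC1: 44/92 = 0.4783
  PC2: 29/92 = 0.3152
  PC3: 19/92 = 0.2065

Step 3 — cumulative fraction after k components = (λ_1 + ... + λ_k) / Σ λ:
  k = 1: 44/92 = 0.4783
  k = 2: (44 + 29)/92 = 73/92 = 0.7935
  k = 3: (44 + 29 + 19)/92 = 92/92 = 1

Summary (fraction, with percent):

explained: PC1 0.4783 (47.83%), PC2 0.3152 (31.52%), PC3 0.2065 (20.65%);  cumulative: 0.4783, 0.7935, 1


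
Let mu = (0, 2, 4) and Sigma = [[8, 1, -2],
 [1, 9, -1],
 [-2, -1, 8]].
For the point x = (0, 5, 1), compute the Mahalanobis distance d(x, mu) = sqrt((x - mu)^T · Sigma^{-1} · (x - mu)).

Step 1 — centre the observation: (x - mu) = (0, 3, -3).

Step 2 — invert Sigma (cofactor / det for 3×3, or solve directly):
  Sigma^{-1} = [[0.1345, -0.0114, 0.0322],
 [-0.0114, 0.1136, 0.0114],
 [0.0322, 0.0114, 0.1345]].

Step 3 — form the quadratic (x - mu)^T · Sigma^{-1} · (x - mu):
  Sigma^{-1} · (x - mu) = (-0.1307, 0.3068, -0.3693).
  (x - mu)^T · [Sigma^{-1} · (x - mu)] = (0)·(-0.1307) + (3)·(0.3068) + (-3)·(-0.3693) = 2.0284.

Step 4 — take square root: d = √(2.0284) ≈ 1.4242.

d(x, mu) = √(2.0284) ≈ 1.4242


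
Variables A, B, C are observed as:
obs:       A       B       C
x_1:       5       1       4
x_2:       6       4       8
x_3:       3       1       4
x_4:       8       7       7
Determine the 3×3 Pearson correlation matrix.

Step 1 — column means:
  mean(A) = (5 + 6 + 3 + 8) / 4 = 22/4 = 5.5
  mean(B) = (1 + 4 + 1 + 7) / 4 = 13/4 = 3.25
  mean(C) = (4 + 8 + 4 + 7) / 4 = 23/4 = 5.75

Step 2 — sample variances and covariances s[i,j] = (1/(n-1)) · Σ_k (x_{k,i} - mean_i) · (x_{k,j} - mean_j), with n-1 = 3:
  s[A,A] = ((-0.5)·(-0.5) + (0.5)·(0.5) + (-2.5)·(-2.5) + (2.5)·(2.5)) / 3 = 13/3 = 4.3333
  s[A,B] = ((-0.5)·(-2.25) + (0.5)·(0.75) + (-2.5)·(-2.25) + (2.5)·(3.75)) / 3 = 16.5/3 = 5.5
  s[A,C] = ((-0.5)·(-1.75) + (0.5)·(2.25) + (-2.5)·(-1.75) + (2.5)·(1.25)) / 3 = 9.5/3 = 3.1667
  s[B,B] = ((-2.25)·(-2.25) + (0.75)·(0.75) + (-2.25)·(-2.25) + (3.75)·(3.75)) / 3 = 24.75/3 = 8.25
  s[B,C] = ((-2.25)·(-1.75) + (0.75)·(2.25) + (-2.25)·(-1.75) + (3.75)·(1.25)) / 3 = 14.25/3 = 4.75
  s[C,C] = ((-1.75)·(-1.75) + (2.25)·(2.25) + (-1.75)·(-1.75) + (1.25)·(1.25)) / 3 = 12.75/3 = 4.25
  Sample standard deviations s_i = √(s[i,i]):
  s(A) = √(4.3333) = 2.0817
  s(B) = √(8.25) = 2.8723
  s(C) = √(4.25) = 2.0616

Step 3 — r_{ij} = s_{ij} / (s_i · s_j):
  r[A,A] = 1 (diagonal).
  r[A,B] = 5.5 / (2.0817 · 2.8723) = 5.5 / 5.9791 = 0.9199
  r[A,C] = 3.1667 / (2.0817 · 2.0616) = 3.1667 / 4.2915 = 0.7379
  r[B,B] = 1 (diagonal).
  r[B,C] = 4.75 / (2.8723 · 2.0616) = 4.75 / 5.9214 = 0.8022
  r[C,C] = 1 (diagonal).

R is symmetric with unit diagonal. Assembling:

R = [[1, 0.9199, 0.7379],
 [0.9199, 1, 0.8022],
 [0.7379, 0.8022, 1]]


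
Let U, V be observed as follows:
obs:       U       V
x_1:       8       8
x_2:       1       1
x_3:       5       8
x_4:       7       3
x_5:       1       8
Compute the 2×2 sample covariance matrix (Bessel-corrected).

Step 1 — column means:
  mean(U) = (8 + 1 + 5 + 7 + 1) / 5 = 22/5 = 4.4
  mean(V) = (8 + 1 + 8 + 3 + 8) / 5 = 28/5 = 5.6

Step 2 — sample covariance S[i,j] = (1/(n-1)) · Σ_k (x_{k,i} - mean_i) · (x_{k,j} - mean_j), with n-1 = 4.
  S[U,U] = ((3.6)·(3.6) + (-3.4)·(-3.4) + (0.6)·(0.6) + (2.6)·(2.6) + (-3.4)·(-3.4)) / 4 = 43.2/4 = 10.8
  S[U,V] = ((3.6)·(2.4) + (-3.4)·(-4.6) + (0.6)·(2.4) + (2.6)·(-2.6) + (-3.4)·(2.4)) / 4 = 10.8/4 = 2.7
  S[V,V] = ((2.4)·(2.4) + (-4.6)·(-4.6) + (2.4)·(2.4) + (-2.6)·(-2.6) + (2.4)·(2.4)) / 4 = 45.2/4 = 11.3

S is symmetric (S[j,i] = S[i,j]). Assembling:

S = [[10.8, 2.7],
 [2.7, 11.3]]


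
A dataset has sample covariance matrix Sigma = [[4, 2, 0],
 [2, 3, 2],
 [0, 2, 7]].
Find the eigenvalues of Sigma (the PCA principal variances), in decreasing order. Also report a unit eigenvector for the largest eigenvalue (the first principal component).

Step 1 — characteristic polynomial p(λ) = det(λI - Sigma) = λ³ - tr·λ² + c_1·λ - det, where tr = trace, c_1 = sum of the principal 2×2 minors, det = det(Sigma):
  tr = 4 + 3 + 7 = 14,
  c_1 = (4·3 - (2)²) + (4·7 - (0)²) + (3·7 - (2)²) = 8 + 28 + 17 = 53,
  det = 4·(3·7 - (2)²) - (2)·((2)·7 - (2)·(0)) + (0)·((2)·(2) - 3·(0)) = 4·(17) - (2)·(14) + (0)·(4) = 40.
  So p(λ) = λ³ - 14λ² + 53λ - 40.
Step 2 — look for an integer root (rational root theorem: any rational root is an integer divisor of 40). Testing λ = 1:
  p(1) = 1 - 14 + 53 - 40 = 0  ✓
  Dividing out (λ - 1): p(λ) = (λ - 1)(λ² - 13λ + 40).
Step 3 — remaining eigenvalues from the quadratic λ² - 13λ + 40 = 0:
  Δ = 13² - 4·40 = 169 - 160 = 9,  λ = (13 ± √9)/2 = (13 ± 3)/2 = 8 or 5.
  Sorted: λ_1 = 8,  λ_2 = 5,  λ_3 = 1  (check: sum = 14 = tr ✓).

Step 4 — unit eigenvector for λ_1 = 8: v spans the null space of (Sigma - λ_1 I), whose rows are
  r_1 = (-4, 2, 0),  r_2 = (2, -5, 2),  r_3 = (0, 2, -1).
  v is orthogonal to every row, so take v ∝ r_1 × r_2 = ((2)·(2) - (0)·(-5), (0)·(2) - (-4)·(2), (-4)·(-5) - (2)·(2)) = (4, 8, 16).
  Rescale (divide by 4): u = (1, 2, 4).
  ||u|| = √((1)² + (2)² + (4)²) = √(21) ≈ 4.5826,  v_1 = u/||u|| ≈ (0.2182, 0.4364, 0.8729) (||v_1|| = 1).

λ_1 = 8,  λ_2 = 5,  λ_3 = 1;  v_1 ≈ (0.2182, 0.4364, 0.8729)


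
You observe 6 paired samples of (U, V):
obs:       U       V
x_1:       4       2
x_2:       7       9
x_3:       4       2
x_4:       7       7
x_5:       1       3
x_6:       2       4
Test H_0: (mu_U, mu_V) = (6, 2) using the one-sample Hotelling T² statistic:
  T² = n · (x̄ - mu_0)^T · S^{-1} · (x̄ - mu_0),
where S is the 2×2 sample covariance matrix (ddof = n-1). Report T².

Step 1 — sample mean vector:
  mean(U) = (4 + 7 + 4 + 7 + 1 + 2) / 6 = 25/6 = 4.1667
  mean(V) = (2 + 9 + 2 + 7 + 3 + 4) / 6 = 27/6 = 4.5
  x̄ = (4.1667, 4.5),  deviation x̄ - mu_0 = (4.1667, 4.5) - (6, 2) = (-1.8333, 2.5).

Step 2 — sample covariance matrix, S[i,j] = (1/(n-1)) · Σ_k (x_{k,i} - mean_i) · (x_{k,j} - mean_j), divisor n-1 = 5:
  S[U,U] = ((-0.1667)·(-0.1667) + (2.8333)·(2.8333) + (-0.1667)·(-0.1667) + (2.8333)·(2.8333) + (-3.1667)·(-3.1667) + (-2.1667)·(-2.1667)) / 5 = 30.8333/5 = 6.1667
  S[U,V] = ((-0.1667)·(-2.5) + (2.8333)·(4.5) + (-0.1667)·(-2.5) + (2.8333)·(2.5) + (-3.1667)·(-1.5) + (-2.1667)·(-0.5)) / 5 = 26.5/5 = 5.3
  S[V,V] = ((-2.5)·(-2.5) + (4.5)·(4.5) + (-2.5)·(-2.5) + (2.5)·(2.5) + (-1.5)·(-1.5) + (-0.5)·(-0.5)) / 5 = 41.5/5 = 8.3
  S = [[6.1667, 5.3],
 [5.3, 8.3]].

Step 3 — invert S. det(S) = 6.1667·8.3 - (5.3)² = 23.0933.
  S^{-1} = (1/det) · [[d, -b], [-b, a]] = [[0.3594, -0.2295],
 [-0.2295, 0.267]].

Step 4 — quadratic form (x̄ - mu_0)^T · S^{-1} · (x̄ - mu_0):
  S^{-1} · (x̄ - mu_0) = (-1.2327, 1.0883),
  (x̄ - mu_0)^T · [...] = (-1.8333)·(-1.2327) + (2.5)·(1.0883) = 4.9808.

Step 5 — scale by n: T² = 6 · 4.9808 = 29.8845.

T² ≈ 29.8845


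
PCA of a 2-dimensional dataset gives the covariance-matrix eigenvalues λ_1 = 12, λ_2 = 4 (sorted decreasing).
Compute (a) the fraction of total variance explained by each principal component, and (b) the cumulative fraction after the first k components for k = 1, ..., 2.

Step 1 — total variance = trace(Sigma) = Σ λ_i = 12 + 4 = 16.

Step 2 — fraction explained by component i = λ_i / Σ λ:
  PC1: 12/16 = 0.75
  PC2: 4/16 = 0.25

Step 3 — cumulative fraction after k components = (λ_1 + ... + λ_k) / Σ λ:
  k = 1: 12/16 = 0.75
  k = 2: (12 + 4)/16 = 16/16 = 1

Summary (fraction, with percent):

explained: PC1 0.75 (75%), PC2 0.25 (25%);  cumulative: 0.75, 1


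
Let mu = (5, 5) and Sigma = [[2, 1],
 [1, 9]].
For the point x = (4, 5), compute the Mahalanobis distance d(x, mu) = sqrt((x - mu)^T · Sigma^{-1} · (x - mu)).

Step 1 — centre the observation: (x - mu) = (-1, 0).

Step 2 — invert Sigma. det(Sigma) = 2·9 - (1)² = 17.
  Sigma^{-1} = (1/det) · [[d, -b], [-b, a]] = [[0.5294, -0.0588],
 [-0.0588, 0.1176]].

Step 3 — form the quadratic (x - mu)^T · Sigma^{-1} · (x - mu):
  Sigma^{-1} · (x - mu) = (-0.5294, 0.0588).
  (x - mu)^T · [Sigma^{-1} · (x - mu)] = (-1)·(-0.5294) + (0)·(0.0588) = 0.5294.

Step 4 — take square root: d = √(0.5294) ≈ 0.7276.

d(x, mu) = √(0.5294) ≈ 0.7276


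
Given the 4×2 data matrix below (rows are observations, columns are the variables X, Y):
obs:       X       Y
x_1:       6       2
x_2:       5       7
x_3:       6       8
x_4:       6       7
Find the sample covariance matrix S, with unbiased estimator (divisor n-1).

Step 1 — column means:
  mean(X) = (6 + 5 + 6 + 6) / 4 = 23/4 = 5.75
  mean(Y) = (2 + 7 + 8 + 7) / 4 = 24/4 = 6

Step 2 — sample covariance S[i,j] = (1/(n-1)) · Σ_k (x_{k,i} - mean_i) · (x_{k,j} - mean_j), with n-1 = 3.
  S[X,X] = ((0.25)·(0.25) + (-0.75)·(-0.75) + (0.25)·(0.25) + (0.25)·(0.25)) / 3 = 0.75/3 = 0.25
  S[X,Y] = ((0.25)·(-4) + (-0.75)·(1) + (0.25)·(2) + (0.25)·(1)) / 3 = -1/3 = -0.3333
  S[Y,Y] = ((-4)·(-4) + (1)·(1) + (2)·(2) + (1)·(1)) / 3 = 22/3 = 7.3333

S is symmetric (S[j,i] = S[i,j]). Assembling:

S = [[0.25, -0.3333],
 [-0.3333, 7.3333]]


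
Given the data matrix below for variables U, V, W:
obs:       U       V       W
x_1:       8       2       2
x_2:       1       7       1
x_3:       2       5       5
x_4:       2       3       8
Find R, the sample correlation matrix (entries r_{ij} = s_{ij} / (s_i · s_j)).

Step 1 — column means:
  mean(U) = (8 + 1 + 2 + 2) / 4 = 13/4 = 3.25
  mean(V) = (2 + 7 + 5 + 3) / 4 = 17/4 = 4.25
  mean(W) = (2 + 1 + 5 + 8) / 4 = 16/4 = 4

Step 2 — sample variances and covariances s[i,j] = (1/(n-1)) · Σ_k (x_{k,i} - mean_i) · (x_{k,j} - mean_j), with n-1 = 3:
  s[U,U] = ((4.75)·(4.75) + (-2.25)·(-2.25) + (-1.25)·(-1.25) + (-1.25)·(-1.25)) / 3 = 30.75/3 = 10.25
  s[U,V] = ((4.75)·(-2.25) + (-2.25)·(2.75) + (-1.25)·(0.75) + (-1.25)·(-1.25)) / 3 = -16.25/3 = -5.4167
  s[U,W] = ((4.75)·(-2) + (-2.25)·(-3) + (-1.25)·(1) + (-1.25)·(4)) / 3 = -9/3 = -3
  s[V,V] = ((-2.25)·(-2.25) + (2.75)·(2.75) + (0.75)·(0.75) + (-1.25)·(-1.25)) / 3 = 14.75/3 = 4.9167
  s[V,W] = ((-2.25)·(-2) + (2.75)·(-3) + (0.75)·(1) + (-1.25)·(4)) / 3 = -8/3 = -2.6667
  s[W,W] = ((-2)·(-2) + (-3)·(-3) + (1)·(1) + (4)·(4)) / 3 = 30/3 = 10
  Sample standard deviations s_i = √(s[i,i]):
  s(U) = √(10.25) = 3.2016
  s(V) = √(4.9167) = 2.2174
  s(W) = √(10) = 3.1623

Step 3 — r_{ij} = s_{ij} / (s_i · s_j):
  r[U,U] = 1 (diagonal).
  r[U,V] = -5.4167 / (3.2016 · 2.2174) = -5.4167 / 7.099 = -0.763
  r[U,W] = -3 / (3.2016 · 3.1623) = -3 / 10.1242 = -0.2963
  r[V,V] = 1 (diagonal).
  r[V,W] = -2.6667 / (2.2174 · 3.1623) = -2.6667 / 7.0119 = -0.3803
  r[W,W] = 1 (diagonal).

R is symmetric with unit diagonal. Assembling:

R = [[1, -0.763, -0.2963],
 [-0.763, 1, -0.3803],
 [-0.2963, -0.3803, 1]]
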